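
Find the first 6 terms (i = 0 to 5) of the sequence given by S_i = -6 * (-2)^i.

This is a geometric sequence.
i=0: S_0 = -6 * (-2)^0 = -6
i=1: S_1 = -6 * (-2)^1 = 12
i=2: S_2 = -6 * (-2)^2 = -24
i=3: S_3 = -6 * (-2)^3 = 48
i=4: S_4 = -6 * (-2)^4 = -96
i=5: S_5 = -6 * (-2)^5 = 192
The first 6 terms are: [-6, 12, -24, 48, -96, 192]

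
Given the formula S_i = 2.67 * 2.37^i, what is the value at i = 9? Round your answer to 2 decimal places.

S_9 = 2.67 * 2.37^9 ≈ 2.67 * 2359.039 ≈ 6298.63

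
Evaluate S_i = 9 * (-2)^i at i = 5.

S_5 = 9 * (-2)^5 = 9 * -32 = -288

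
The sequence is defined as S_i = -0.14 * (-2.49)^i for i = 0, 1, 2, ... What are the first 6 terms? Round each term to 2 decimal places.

This is a geometric sequence.
i=0: S_0 = -0.14 * (-2.49)^0 = -0.14
i=1: S_1 = -0.14 * (-2.49)^1 ≈ 0.35
i=2: S_2 = -0.14 * (-2.49)^2 ≈ -0.87
i=3: S_3 = -0.14 * (-2.49)^3 ≈ 2.16
i=4: S_4 = -0.14 * (-2.49)^4 ≈ -5.38
i=5: S_5 = -0.14 * (-2.49)^5 ≈ 13.4
The first 6 terms are: [-0.14, 0.35, -0.87, 2.16, -5.38, 13.4]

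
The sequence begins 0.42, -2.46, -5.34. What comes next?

Differences: -2.46 - 0.42 = -2.88
This is an arithmetic sequence with common difference d = -2.88.
Next term = -5.34 + -2.88 = -8.22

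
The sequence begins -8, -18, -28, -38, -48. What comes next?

Differences: -18 - -8 = -10
This is an arithmetic sequence with common difference d = -10.
Next term = -48 + -10 = -58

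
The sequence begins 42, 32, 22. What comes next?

Differences: 32 - 42 = -10
This is an arithmetic sequence with common difference d = -10.
Next term = 22 + -10 = 12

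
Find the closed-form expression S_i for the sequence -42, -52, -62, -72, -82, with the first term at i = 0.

Check differences: -52 - -42 = -10
-62 - -52 = -10
Common difference d = -10.
First term a = -42.
Formula: S_i = -42 - 10*i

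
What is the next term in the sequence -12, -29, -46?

Differences: -29 - -12 = -17
This is an arithmetic sequence with common difference d = -17.
Next term = -46 + -17 = -63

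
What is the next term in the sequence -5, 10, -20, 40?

Ratios: 10 / -5 = -2.0
This is a geometric sequence with common ratio r = -2.
Next term = 40 * -2 = -80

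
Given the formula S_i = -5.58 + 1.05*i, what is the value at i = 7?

S_7 = -5.58 + 1.05*7 = -5.58 + 7.35 = 1.77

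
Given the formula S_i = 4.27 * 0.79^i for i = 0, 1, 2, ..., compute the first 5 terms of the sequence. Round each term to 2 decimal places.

This is a geometric sequence.
i=0: S_0 = 4.27 * 0.79^0 = 4.27
i=1: S_1 = 4.27 * 0.79^1 ≈ 3.37
i=2: S_2 = 4.27 * 0.79^2 ≈ 2.66
i=3: S_3 = 4.27 * 0.79^3 ≈ 2.11
i=4: S_4 = 4.27 * 0.79^4 ≈ 1.66
The first 5 terms are: [4.27, 3.37, 2.66, 2.11, 1.66]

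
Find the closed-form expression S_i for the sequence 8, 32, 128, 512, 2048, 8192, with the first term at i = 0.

Check ratios: 32 / 8 = 4.0
Common ratio r = 4.
First term a = 8.
Formula: S_i = 8 * 4^i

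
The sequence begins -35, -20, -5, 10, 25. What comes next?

Differences: -20 - -35 = 15
This is an arithmetic sequence with common difference d = 15.
Next term = 25 + 15 = 40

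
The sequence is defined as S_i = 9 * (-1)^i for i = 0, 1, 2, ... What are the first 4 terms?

This is a geometric sequence.
i=0: S_0 = 9 * (-1)^0 = 9
i=1: S_1 = 9 * (-1)^1 = -9
i=2: S_2 = 9 * (-1)^2 = 9
i=3: S_3 = 9 * (-1)^3 = -9
The first 4 terms are: [9, -9, 9, -9]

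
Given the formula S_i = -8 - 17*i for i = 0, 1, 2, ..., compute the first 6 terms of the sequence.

This is an arithmetic sequence.
i=0: S_0 = -8 + -17*0 = -8
i=1: S_1 = -8 + -17*1 = -25
i=2: S_2 = -8 + -17*2 = -42
i=3: S_3 = -8 + -17*3 = -59
i=4: S_4 = -8 + -17*4 = -76
i=5: S_5 = -8 + -17*5 = -93
The first 6 terms are: [-8, -25, -42, -59, -76, -93]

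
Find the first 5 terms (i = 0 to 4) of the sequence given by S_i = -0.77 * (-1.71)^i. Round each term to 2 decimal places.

This is a geometric sequence.
i=0: S_0 = -0.77 * (-1.71)^0 = -0.77
i=1: S_1 = -0.77 * (-1.71)^1 ≈ 1.32
i=2: S_2 = -0.77 * (-1.71)^2 ≈ -2.25
i=3: S_3 = -0.77 * (-1.71)^3 ≈ 3.85
i=4: S_4 = -0.77 * (-1.71)^4 ≈ -6.58
The first 5 terms are: [-0.77, 1.32, -2.25, 3.85, -6.58]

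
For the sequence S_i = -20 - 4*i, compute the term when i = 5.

S_5 = -20 + -4*5 = -20 + -20 = -40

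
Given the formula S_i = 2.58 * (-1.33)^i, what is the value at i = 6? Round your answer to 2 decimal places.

S_6 = 2.58 * (-1.33)^6 ≈ 2.58 * 5.5349 ≈ 14.28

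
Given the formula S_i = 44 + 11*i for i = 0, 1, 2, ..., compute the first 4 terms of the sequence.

This is an arithmetic sequence.
i=0: S_0 = 44 + 11*0 = 44
i=1: S_1 = 44 + 11*1 = 55
i=2: S_2 = 44 + 11*2 = 66
i=3: S_3 = 44 + 11*3 = 77
The first 4 terms are: [44, 55, 66, 77]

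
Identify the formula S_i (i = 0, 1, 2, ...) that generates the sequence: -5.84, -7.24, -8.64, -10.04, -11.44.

Check differences: -7.24 - -5.84 = -1.4
-8.64 - -7.24 = -1.4
Common difference d = -1.4.
First term a = -5.84.
Formula: S_i = -5.84 - 1.40*i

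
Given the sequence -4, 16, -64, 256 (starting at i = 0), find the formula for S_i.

Check ratios: 16 / -4 = -4.0
Common ratio r = -4.
First term a = -4.
Formula: S_i = -4 * (-4)^i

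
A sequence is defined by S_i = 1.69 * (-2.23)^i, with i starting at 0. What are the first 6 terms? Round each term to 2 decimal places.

This is a geometric sequence.
i=0: S_0 = 1.69 * (-2.23)^0 = 1.69
i=1: S_1 = 1.69 * (-2.23)^1 ≈ -3.77
i=2: S_2 = 1.69 * (-2.23)^2 ≈ 8.4
i=3: S_3 = 1.69 * (-2.23)^3 ≈ -18.74
i=4: S_4 = 1.69 * (-2.23)^4 ≈ 41.79
i=5: S_5 = 1.69 * (-2.23)^5 ≈ -93.2
The first 6 terms are: [1.69, -3.77, 8.4, -18.74, 41.79, -93.2]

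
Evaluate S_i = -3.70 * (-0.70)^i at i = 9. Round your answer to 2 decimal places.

S_9 = -3.7 * (-0.7)^9 ≈ -3.7 * -0.0404 ≈ 0.15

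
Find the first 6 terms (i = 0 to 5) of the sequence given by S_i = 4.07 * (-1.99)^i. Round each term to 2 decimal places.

This is a geometric sequence.
i=0: S_0 = 4.07 * (-1.99)^0 = 4.07
i=1: S_1 = 4.07 * (-1.99)^1 ≈ -8.1
i=2: S_2 = 4.07 * (-1.99)^2 ≈ 16.12
i=3: S_3 = 4.07 * (-1.99)^3 ≈ -32.07
i=4: S_4 = 4.07 * (-1.99)^4 ≈ 63.83
i=5: S_5 = 4.07 * (-1.99)^5 ≈ -127.02
The first 6 terms are: [4.07, -8.1, 16.12, -32.07, 63.83, -127.02]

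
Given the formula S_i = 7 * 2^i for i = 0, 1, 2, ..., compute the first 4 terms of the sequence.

This is a geometric sequence.
i=0: S_0 = 7 * 2^0 = 7
i=1: S_1 = 7 * 2^1 = 14
i=2: S_2 = 7 * 2^2 = 28
i=3: S_3 = 7 * 2^3 = 56
The first 4 terms are: [7, 14, 28, 56]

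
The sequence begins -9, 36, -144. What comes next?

Ratios: 36 / -9 = -4.0
This is a geometric sequence with common ratio r = -4.
Next term = -144 * -4 = 576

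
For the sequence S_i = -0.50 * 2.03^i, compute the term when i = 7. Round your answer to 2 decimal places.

S_7 = -0.5 * 2.03^7 ≈ -0.5 * 142.0601 ≈ -71.03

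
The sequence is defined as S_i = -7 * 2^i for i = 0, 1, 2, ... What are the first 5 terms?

This is a geometric sequence.
i=0: S_0 = -7 * 2^0 = -7
i=1: S_1 = -7 * 2^1 = -14
i=2: S_2 = -7 * 2^2 = -28
i=3: S_3 = -7 * 2^3 = -56
i=4: S_4 = -7 * 2^4 = -112
The first 5 terms are: [-7, -14, -28, -56, -112]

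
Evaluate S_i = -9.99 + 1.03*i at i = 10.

S_10 = -9.99 + 1.03*10 = -9.99 + 10.3 = 0.31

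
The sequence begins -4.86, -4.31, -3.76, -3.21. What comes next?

Differences: -4.31 - -4.86 = 0.55
This is an arithmetic sequence with common difference d = 0.55.
Next term = -3.21 + 0.55 = -2.66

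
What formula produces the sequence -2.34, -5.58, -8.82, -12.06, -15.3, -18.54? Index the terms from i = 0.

Check differences: -5.58 - -2.34 = -3.24
-8.82 - -5.58 = -3.24
Common difference d = -3.24.
First term a = -2.34.
Formula: S_i = -2.34 - 3.24*i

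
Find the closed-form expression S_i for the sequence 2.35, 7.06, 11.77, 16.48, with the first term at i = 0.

Check differences: 7.06 - 2.35 = 4.71
11.77 - 7.06 = 4.71
Common difference d = 4.71.
First term a = 2.35.
Formula: S_i = 2.35 + 4.71*i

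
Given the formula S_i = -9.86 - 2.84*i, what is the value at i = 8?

S_8 = -9.86 + -2.84*8 = -9.86 + -22.72 = -32.58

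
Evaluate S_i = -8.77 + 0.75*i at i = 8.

S_8 = -8.77 + 0.75*8 = -8.77 + 6.0 = -2.77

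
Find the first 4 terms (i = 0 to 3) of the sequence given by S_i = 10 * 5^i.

This is a geometric sequence.
i=0: S_0 = 10 * 5^0 = 10
i=1: S_1 = 10 * 5^1 = 50
i=2: S_2 = 10 * 5^2 = 250
i=3: S_3 = 10 * 5^3 = 1250
The first 4 terms are: [10, 50, 250, 1250]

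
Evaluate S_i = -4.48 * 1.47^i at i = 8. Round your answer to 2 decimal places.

S_8 = -4.48 * 1.47^8 ≈ -4.48 * 21.8041 ≈ -97.68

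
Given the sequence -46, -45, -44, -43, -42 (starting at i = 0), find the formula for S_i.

Check differences: -45 - -46 = 1
-44 - -45 = 1
Common difference d = 1.
First term a = -46.
Formula: S_i = -46 + 1*i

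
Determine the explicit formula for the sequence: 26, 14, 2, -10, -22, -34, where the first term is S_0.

Check differences: 14 - 26 = -12
2 - 14 = -12
Common difference d = -12.
First term a = 26.
Formula: S_i = 26 - 12*i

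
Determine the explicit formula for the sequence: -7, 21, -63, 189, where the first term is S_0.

Check ratios: 21 / -7 = -3.0
Common ratio r = -3.
First term a = -7.
Formula: S_i = -7 * (-3)^i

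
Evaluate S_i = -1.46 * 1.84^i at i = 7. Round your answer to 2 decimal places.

S_7 = -1.46 * 1.84^7 ≈ -1.46 * 71.4044 ≈ -104.25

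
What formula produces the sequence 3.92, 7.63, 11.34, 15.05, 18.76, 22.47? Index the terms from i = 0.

Check differences: 7.63 - 3.92 = 3.71
11.34 - 7.63 = 3.71
Common difference d = 3.71.
First term a = 3.92.
Formula: S_i = 3.92 + 3.71*i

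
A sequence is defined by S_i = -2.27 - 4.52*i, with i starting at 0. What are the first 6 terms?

This is an arithmetic sequence.
i=0: S_0 = -2.27 + -4.52*0 = -2.27
i=1: S_1 = -2.27 + -4.52*1 = -6.79
i=2: S_2 = -2.27 + -4.52*2 = -11.31
i=3: S_3 = -2.27 + -4.52*3 = -15.83
i=4: S_4 = -2.27 + -4.52*4 = -20.35
i=5: S_5 = -2.27 + -4.52*5 = -24.87
The first 6 terms are: [-2.27, -6.79, -11.31, -15.83, -20.35, -24.87]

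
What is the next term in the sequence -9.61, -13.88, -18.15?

Differences: -13.88 - -9.61 = -4.27
This is an arithmetic sequence with common difference d = -4.27.
Next term = -18.15 + -4.27 = -22.42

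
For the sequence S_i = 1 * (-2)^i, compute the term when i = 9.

S_9 = 1 * (-2)^9 = 1 * -512 = -512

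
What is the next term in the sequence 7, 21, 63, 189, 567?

Ratios: 21 / 7 = 3.0
This is a geometric sequence with common ratio r = 3.
Next term = 567 * 3 = 1701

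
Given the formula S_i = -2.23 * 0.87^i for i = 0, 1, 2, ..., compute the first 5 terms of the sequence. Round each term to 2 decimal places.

This is a geometric sequence.
i=0: S_0 = -2.23 * 0.87^0 = -2.23
i=1: S_1 = -2.23 * 0.87^1 ≈ -1.94
i=2: S_2 = -2.23 * 0.87^2 ≈ -1.69
i=3: S_3 = -2.23 * 0.87^3 ≈ -1.47
i=4: S_4 = -2.23 * 0.87^4 ≈ -1.28
The first 5 terms are: [-2.23, -1.94, -1.69, -1.47, -1.28]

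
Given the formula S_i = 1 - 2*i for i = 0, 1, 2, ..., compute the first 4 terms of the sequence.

This is an arithmetic sequence.
i=0: S_0 = 1 + -2*0 = 1
i=1: S_1 = 1 + -2*1 = -1
i=2: S_2 = 1 + -2*2 = -3
i=3: S_3 = 1 + -2*3 = -5
The first 4 terms are: [1, -1, -3, -5]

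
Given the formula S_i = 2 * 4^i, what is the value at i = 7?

S_7 = 2 * 4^7 = 2 * 16384 = 32768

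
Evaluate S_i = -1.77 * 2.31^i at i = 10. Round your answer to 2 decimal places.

S_10 = -1.77 * 2.31^10 ≈ -1.77 * 4326.3316 ≈ -7657.61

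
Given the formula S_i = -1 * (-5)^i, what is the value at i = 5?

S_5 = -1 * (-5)^5 = -1 * -3125 = 3125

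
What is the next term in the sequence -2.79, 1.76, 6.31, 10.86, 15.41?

Differences: 1.76 - -2.79 = 4.55
This is an arithmetic sequence with common difference d = 4.55.
Next term = 15.41 + 4.55 = 19.96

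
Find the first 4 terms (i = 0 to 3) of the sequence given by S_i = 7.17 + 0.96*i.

This is an arithmetic sequence.
i=0: S_0 = 7.17 + 0.96*0 = 7.17
i=1: S_1 = 7.17 + 0.96*1 = 8.13
i=2: S_2 = 7.17 + 0.96*2 = 9.09
i=3: S_3 = 7.17 + 0.96*3 = 10.05
The first 4 terms are: [7.17, 8.13, 9.09, 10.05]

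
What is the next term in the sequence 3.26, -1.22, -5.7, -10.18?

Differences: -1.22 - 3.26 = -4.48
This is an arithmetic sequence with common difference d = -4.48.
Next term = -10.18 + -4.48 = -14.66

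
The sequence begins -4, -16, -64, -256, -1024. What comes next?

Ratios: -16 / -4 = 4.0
This is a geometric sequence with common ratio r = 4.
Next term = -1024 * 4 = -4096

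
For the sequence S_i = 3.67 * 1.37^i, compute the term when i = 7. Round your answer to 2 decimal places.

S_7 = 3.67 * 1.37^7 ≈ 3.67 * 9.0582 ≈ 33.24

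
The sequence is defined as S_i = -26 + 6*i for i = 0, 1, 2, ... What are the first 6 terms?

This is an arithmetic sequence.
i=0: S_0 = -26 + 6*0 = -26
i=1: S_1 = -26 + 6*1 = -20
i=2: S_2 = -26 + 6*2 = -14
i=3: S_3 = -26 + 6*3 = -8
i=4: S_4 = -26 + 6*4 = -2
i=5: S_5 = -26 + 6*5 = 4
The first 6 terms are: [-26, -20, -14, -8, -2, 4]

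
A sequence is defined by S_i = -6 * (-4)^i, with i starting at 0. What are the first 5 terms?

This is a geometric sequence.
i=0: S_0 = -6 * (-4)^0 = -6
i=1: S_1 = -6 * (-4)^1 = 24
i=2: S_2 = -6 * (-4)^2 = -96
i=3: S_3 = -6 * (-4)^3 = 384
i=4: S_4 = -6 * (-4)^4 = -1536
The first 5 terms are: [-6, 24, -96, 384, -1536]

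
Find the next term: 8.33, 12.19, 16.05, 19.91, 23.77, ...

Differences: 12.19 - 8.33 = 3.86
This is an arithmetic sequence with common difference d = 3.86.
Next term = 23.77 + 3.86 = 27.63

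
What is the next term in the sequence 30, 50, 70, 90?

Differences: 50 - 30 = 20
This is an arithmetic sequence with common difference d = 20.
Next term = 90 + 20 = 110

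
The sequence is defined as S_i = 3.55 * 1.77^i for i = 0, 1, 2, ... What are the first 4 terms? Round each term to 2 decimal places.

This is a geometric sequence.
i=0: S_0 = 3.55 * 1.77^0 = 3.55
i=1: S_1 = 3.55 * 1.77^1 ≈ 6.28
i=2: S_2 = 3.55 * 1.77^2 ≈ 11.12
i=3: S_3 = 3.55 * 1.77^3 ≈ 19.69
The first 4 terms are: [3.55, 6.28, 11.12, 19.69]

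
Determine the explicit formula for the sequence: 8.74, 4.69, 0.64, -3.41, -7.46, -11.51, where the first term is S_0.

Check differences: 4.69 - 8.74 = -4.05
0.64 - 4.69 = -4.05
Common difference d = -4.05.
First term a = 8.74.
Formula: S_i = 8.74 - 4.05*i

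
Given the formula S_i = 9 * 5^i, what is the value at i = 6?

S_6 = 9 * 5^6 = 9 * 15625 = 140625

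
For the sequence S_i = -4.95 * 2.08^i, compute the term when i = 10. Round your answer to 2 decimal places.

S_10 = -4.95 * 2.08^10 ≈ -4.95 * 1515.7701 ≈ -7503.06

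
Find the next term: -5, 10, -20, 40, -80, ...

Ratios: 10 / -5 = -2.0
This is a geometric sequence with common ratio r = -2.
Next term = -80 * -2 = 160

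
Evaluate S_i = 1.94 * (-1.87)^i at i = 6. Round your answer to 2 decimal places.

S_6 = 1.94 * (-1.87)^6 ≈ 1.94 * 42.7612 ≈ 82.96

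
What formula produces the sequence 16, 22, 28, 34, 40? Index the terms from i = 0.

Check differences: 22 - 16 = 6
28 - 22 = 6
Common difference d = 6.
First term a = 16.
Formula: S_i = 16 + 6*i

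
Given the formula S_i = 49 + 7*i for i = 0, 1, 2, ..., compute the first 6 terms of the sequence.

This is an arithmetic sequence.
i=0: S_0 = 49 + 7*0 = 49
i=1: S_1 = 49 + 7*1 = 56
i=2: S_2 = 49 + 7*2 = 63
i=3: S_3 = 49 + 7*3 = 70
i=4: S_4 = 49 + 7*4 = 77
i=5: S_5 = 49 + 7*5 = 84
The first 6 terms are: [49, 56, 63, 70, 77, 84]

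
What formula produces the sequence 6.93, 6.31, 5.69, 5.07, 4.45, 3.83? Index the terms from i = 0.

Check differences: 6.31 - 6.93 = -0.62
5.69 - 6.31 = -0.62
Common difference d = -0.62.
First term a = 6.93.
Formula: S_i = 6.93 - 0.62*i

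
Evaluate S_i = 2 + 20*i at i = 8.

S_8 = 2 + 20*8 = 2 + 160 = 162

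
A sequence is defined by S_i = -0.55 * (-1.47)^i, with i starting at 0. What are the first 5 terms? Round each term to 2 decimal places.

This is a geometric sequence.
i=0: S_0 = -0.55 * (-1.47)^0 = -0.55
i=1: S_1 = -0.55 * (-1.47)^1 ≈ 0.81
i=2: S_2 = -0.55 * (-1.47)^2 ≈ -1.19
i=3: S_3 = -0.55 * (-1.47)^3 ≈ 1.75
i=4: S_4 = -0.55 * (-1.47)^4 ≈ -2.57
The first 5 terms are: [-0.55, 0.81, -1.19, 1.75, -2.57]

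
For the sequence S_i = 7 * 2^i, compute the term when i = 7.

S_7 = 7 * 2^7 = 7 * 128 = 896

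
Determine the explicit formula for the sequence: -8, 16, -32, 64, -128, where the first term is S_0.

Check ratios: 16 / -8 = -2.0
Common ratio r = -2.
First term a = -8.
Formula: S_i = -8 * (-2)^i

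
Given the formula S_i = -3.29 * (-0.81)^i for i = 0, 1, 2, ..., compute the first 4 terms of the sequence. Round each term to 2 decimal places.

This is a geometric sequence.
i=0: S_0 = -3.29 * (-0.81)^0 = -3.29
i=1: S_1 = -3.29 * (-0.81)^1 ≈ 2.66
i=2: S_2 = -3.29 * (-0.81)^2 ≈ -2.16
i=3: S_3 = -3.29 * (-0.81)^3 ≈ 1.75
The first 4 terms are: [-3.29, 2.66, -2.16, 1.75]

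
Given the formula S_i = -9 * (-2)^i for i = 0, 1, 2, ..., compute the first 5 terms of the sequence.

This is a geometric sequence.
i=0: S_0 = -9 * (-2)^0 = -9
i=1: S_1 = -9 * (-2)^1 = 18
i=2: S_2 = -9 * (-2)^2 = -36
i=3: S_3 = -9 * (-2)^3 = 72
i=4: S_4 = -9 * (-2)^4 = -144
The first 5 terms are: [-9, 18, -36, 72, -144]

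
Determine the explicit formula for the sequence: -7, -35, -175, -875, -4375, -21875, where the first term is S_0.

Check ratios: -35 / -7 = 5.0
Common ratio r = 5.
First term a = -7.
Formula: S_i = -7 * 5^i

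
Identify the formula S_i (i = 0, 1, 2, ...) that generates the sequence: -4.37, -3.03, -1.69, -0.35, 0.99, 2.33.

Check differences: -3.03 - -4.37 = 1.34
-1.69 - -3.03 = 1.34
Common difference d = 1.34.
First term a = -4.37.
Formula: S_i = -4.37 + 1.34*i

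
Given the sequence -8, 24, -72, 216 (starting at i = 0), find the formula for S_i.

Check ratios: 24 / -8 = -3.0
Common ratio r = -3.
First term a = -8.
Formula: S_i = -8 * (-3)^i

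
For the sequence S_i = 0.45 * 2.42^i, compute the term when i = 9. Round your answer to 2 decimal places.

S_9 = 0.45 * 2.42^9 ≈ 0.45 * 2846.6777 ≈ 1281.0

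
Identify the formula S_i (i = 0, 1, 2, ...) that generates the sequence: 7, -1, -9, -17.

Check differences: -1 - 7 = -8
-9 - -1 = -8
Common difference d = -8.
First term a = 7.
Formula: S_i = 7 - 8*i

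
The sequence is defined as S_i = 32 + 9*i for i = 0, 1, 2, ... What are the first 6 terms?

This is an arithmetic sequence.
i=0: S_0 = 32 + 9*0 = 32
i=1: S_1 = 32 + 9*1 = 41
i=2: S_2 = 32 + 9*2 = 50
i=3: S_3 = 32 + 9*3 = 59
i=4: S_4 = 32 + 9*4 = 68
i=5: S_5 = 32 + 9*5 = 77
The first 6 terms are: [32, 41, 50, 59, 68, 77]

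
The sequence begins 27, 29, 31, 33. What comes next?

Differences: 29 - 27 = 2
This is an arithmetic sequence with common difference d = 2.
Next term = 33 + 2 = 35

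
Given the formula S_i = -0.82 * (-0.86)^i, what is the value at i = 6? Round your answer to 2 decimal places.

S_6 = -0.82 * (-0.86)^6 ≈ -0.82 * 0.4046 ≈ -0.33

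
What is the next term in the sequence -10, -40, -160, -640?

Ratios: -40 / -10 = 4.0
This is a geometric sequence with common ratio r = 4.
Next term = -640 * 4 = -2560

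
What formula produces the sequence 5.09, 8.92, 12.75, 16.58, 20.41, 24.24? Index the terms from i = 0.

Check differences: 8.92 - 5.09 = 3.83
12.75 - 8.92 = 3.83
Common difference d = 3.83.
First term a = 5.09.
Formula: S_i = 5.09 + 3.83*i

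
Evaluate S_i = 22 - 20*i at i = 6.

S_6 = 22 + -20*6 = 22 + -120 = -98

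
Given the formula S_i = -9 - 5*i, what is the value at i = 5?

S_5 = -9 + -5*5 = -9 + -25 = -34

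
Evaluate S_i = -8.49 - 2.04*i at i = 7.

S_7 = -8.49 + -2.04*7 = -8.49 + -14.28 = -22.77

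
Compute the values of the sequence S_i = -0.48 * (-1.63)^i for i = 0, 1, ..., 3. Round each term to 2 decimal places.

This is a geometric sequence.
i=0: S_0 = -0.48 * (-1.63)^0 = -0.48
i=1: S_1 = -0.48 * (-1.63)^1 ≈ 0.78
i=2: S_2 = -0.48 * (-1.63)^2 ≈ -1.28
i=3: S_3 = -0.48 * (-1.63)^3 ≈ 2.08
The first 4 terms are: [-0.48, 0.78, -1.28, 2.08]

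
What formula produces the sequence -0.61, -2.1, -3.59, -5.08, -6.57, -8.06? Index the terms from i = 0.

Check differences: -2.1 - -0.61 = -1.49
-3.59 - -2.1 = -1.49
Common difference d = -1.49.
First term a = -0.61.
Formula: S_i = -0.61 - 1.49*i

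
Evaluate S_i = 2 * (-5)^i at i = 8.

S_8 = 2 * (-5)^8 = 2 * 390625 = 781250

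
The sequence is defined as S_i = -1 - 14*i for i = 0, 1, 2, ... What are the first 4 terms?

This is an arithmetic sequence.
i=0: S_0 = -1 + -14*0 = -1
i=1: S_1 = -1 + -14*1 = -15
i=2: S_2 = -1 + -14*2 = -29
i=3: S_3 = -1 + -14*3 = -43
The first 4 terms are: [-1, -15, -29, -43]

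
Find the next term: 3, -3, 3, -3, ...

Ratios: -3 / 3 = -1.0
This is a geometric sequence with common ratio r = -1.
Next term = -3 * -1 = 3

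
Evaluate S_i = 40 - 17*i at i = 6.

S_6 = 40 + -17*6 = 40 + -102 = -62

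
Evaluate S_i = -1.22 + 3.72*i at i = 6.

S_6 = -1.22 + 3.72*6 = -1.22 + 22.32 = 21.1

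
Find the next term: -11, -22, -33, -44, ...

Differences: -22 - -11 = -11
This is an arithmetic sequence with common difference d = -11.
Next term = -44 + -11 = -55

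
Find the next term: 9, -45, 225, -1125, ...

Ratios: -45 / 9 = -5.0
This is a geometric sequence with common ratio r = -5.
Next term = -1125 * -5 = 5625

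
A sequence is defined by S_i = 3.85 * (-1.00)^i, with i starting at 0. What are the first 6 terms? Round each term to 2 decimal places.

This is a geometric sequence.
i=0: S_0 = 3.85 * (-1.0)^0 = 3.85
i=1: S_1 = 3.85 * (-1.0)^1 = -3.85
i=2: S_2 = 3.85 * (-1.0)^2 = 3.85
i=3: S_3 = 3.85 * (-1.0)^3 = -3.85
i=4: S_4 = 3.85 * (-1.0)^4 = 3.85
i=5: S_5 = 3.85 * (-1.0)^5 = -3.85
The first 6 terms are: [3.85, -3.85, 3.85, -3.85, 3.85, -3.85]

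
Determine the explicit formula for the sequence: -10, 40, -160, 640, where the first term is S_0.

Check ratios: 40 / -10 = -4.0
Common ratio r = -4.
First term a = -10.
Formula: S_i = -10 * (-4)^i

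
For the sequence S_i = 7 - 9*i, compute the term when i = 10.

S_10 = 7 + -9*10 = 7 + -90 = -83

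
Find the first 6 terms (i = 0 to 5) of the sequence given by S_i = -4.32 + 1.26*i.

This is an arithmetic sequence.
i=0: S_0 = -4.32 + 1.26*0 = -4.32
i=1: S_1 = -4.32 + 1.26*1 = -3.06
i=2: S_2 = -4.32 + 1.26*2 = -1.8
i=3: S_3 = -4.32 + 1.26*3 = -0.54
i=4: S_4 = -4.32 + 1.26*4 = 0.72
i=5: S_5 = -4.32 + 1.26*5 = 1.98
The first 6 terms are: [-4.32, -3.06, -1.8, -0.54, 0.72, 1.98]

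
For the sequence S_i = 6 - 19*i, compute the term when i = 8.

S_8 = 6 + -19*8 = 6 + -152 = -146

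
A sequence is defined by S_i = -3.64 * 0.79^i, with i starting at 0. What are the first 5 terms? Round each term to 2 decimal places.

This is a geometric sequence.
i=0: S_0 = -3.64 * 0.79^0 = -3.64
i=1: S_1 = -3.64 * 0.79^1 ≈ -2.88
i=2: S_2 = -3.64 * 0.79^2 ≈ -2.27
i=3: S_3 = -3.64 * 0.79^3 ≈ -1.79
i=4: S_4 = -3.64 * 0.79^4 ≈ -1.42
The first 5 terms are: [-3.64, -2.88, -2.27, -1.79, -1.42]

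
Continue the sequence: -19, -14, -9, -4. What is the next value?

Differences: -14 - -19 = 5
This is an arithmetic sequence with common difference d = 5.
Next term = -4 + 5 = 1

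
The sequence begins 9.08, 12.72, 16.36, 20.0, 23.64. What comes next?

Differences: 12.72 - 9.08 = 3.64
This is an arithmetic sequence with common difference d = 3.64.
Next term = 23.64 + 3.64 = 27.28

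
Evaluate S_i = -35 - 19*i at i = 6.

S_6 = -35 + -19*6 = -35 + -114 = -149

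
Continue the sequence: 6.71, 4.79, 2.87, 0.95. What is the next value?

Differences: 4.79 - 6.71 = -1.92
This is an arithmetic sequence with common difference d = -1.92.
Next term = 0.95 + -1.92 = -0.97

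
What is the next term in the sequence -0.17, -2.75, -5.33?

Differences: -2.75 - -0.17 = -2.58
This is an arithmetic sequence with common difference d = -2.58.
Next term = -5.33 + -2.58 = -7.91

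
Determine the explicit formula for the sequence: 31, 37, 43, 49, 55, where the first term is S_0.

Check differences: 37 - 31 = 6
43 - 37 = 6
Common difference d = 6.
First term a = 31.
Formula: S_i = 31 + 6*i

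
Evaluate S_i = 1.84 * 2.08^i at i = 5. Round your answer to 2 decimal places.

S_5 = 1.84 * 2.08^5 ≈ 1.84 * 38.9329 ≈ 71.64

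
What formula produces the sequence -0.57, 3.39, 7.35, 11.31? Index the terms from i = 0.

Check differences: 3.39 - -0.57 = 3.96
7.35 - 3.39 = 3.96
Common difference d = 3.96.
First term a = -0.57.
Formula: S_i = -0.57 + 3.96*i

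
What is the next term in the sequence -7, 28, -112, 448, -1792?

Ratios: 28 / -7 = -4.0
This is a geometric sequence with common ratio r = -4.
Next term = -1792 * -4 = 7168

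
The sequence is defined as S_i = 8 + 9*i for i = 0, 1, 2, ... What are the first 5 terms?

This is an arithmetic sequence.
i=0: S_0 = 8 + 9*0 = 8
i=1: S_1 = 8 + 9*1 = 17
i=2: S_2 = 8 + 9*2 = 26
i=3: S_3 = 8 + 9*3 = 35
i=4: S_4 = 8 + 9*4 = 44
The first 5 terms are: [8, 17, 26, 35, 44]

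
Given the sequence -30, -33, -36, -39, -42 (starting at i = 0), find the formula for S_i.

Check differences: -33 - -30 = -3
-36 - -33 = -3
Common difference d = -3.
First term a = -30.
Formula: S_i = -30 - 3*i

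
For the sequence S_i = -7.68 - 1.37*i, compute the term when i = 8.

S_8 = -7.68 + -1.37*8 = -7.68 + -10.96 = -18.64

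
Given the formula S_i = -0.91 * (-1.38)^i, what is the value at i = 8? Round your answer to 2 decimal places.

S_8 = -0.91 * (-1.38)^8 ≈ -0.91 * 13.1532 ≈ -11.97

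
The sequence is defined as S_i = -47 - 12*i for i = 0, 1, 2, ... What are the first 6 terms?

This is an arithmetic sequence.
i=0: S_0 = -47 + -12*0 = -47
i=1: S_1 = -47 + -12*1 = -59
i=2: S_2 = -47 + -12*2 = -71
i=3: S_3 = -47 + -12*3 = -83
i=4: S_4 = -47 + -12*4 = -95
i=5: S_5 = -47 + -12*5 = -107
The first 6 terms are: [-47, -59, -71, -83, -95, -107]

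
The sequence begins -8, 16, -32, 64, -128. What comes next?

Ratios: 16 / -8 = -2.0
This is a geometric sequence with common ratio r = -2.
Next term = -128 * -2 = 256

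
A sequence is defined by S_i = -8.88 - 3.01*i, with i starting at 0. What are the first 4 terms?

This is an arithmetic sequence.
i=0: S_0 = -8.88 + -3.01*0 = -8.88
i=1: S_1 = -8.88 + -3.01*1 = -11.89
i=2: S_2 = -8.88 + -3.01*2 = -14.9
i=3: S_3 = -8.88 + -3.01*3 = -17.91
The first 4 terms are: [-8.88, -11.89, -14.9, -17.91]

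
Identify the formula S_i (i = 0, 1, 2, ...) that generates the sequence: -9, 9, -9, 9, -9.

Check ratios: 9 / -9 = -1.0
Common ratio r = -1.
First term a = -9.
Formula: S_i = -9 * (-1)^i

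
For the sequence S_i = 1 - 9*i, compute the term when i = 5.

S_5 = 1 + -9*5 = 1 + -45 = -44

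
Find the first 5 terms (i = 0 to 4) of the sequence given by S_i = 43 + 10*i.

This is an arithmetic sequence.
i=0: S_0 = 43 + 10*0 = 43
i=1: S_1 = 43 + 10*1 = 53
i=2: S_2 = 43 + 10*2 = 63
i=3: S_3 = 43 + 10*3 = 73
i=4: S_4 = 43 + 10*4 = 83
The first 5 terms are: [43, 53, 63, 73, 83]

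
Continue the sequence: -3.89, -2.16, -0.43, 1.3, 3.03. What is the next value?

Differences: -2.16 - -3.89 = 1.73
This is an arithmetic sequence with common difference d = 1.73.
Next term = 3.03 + 1.73 = 4.76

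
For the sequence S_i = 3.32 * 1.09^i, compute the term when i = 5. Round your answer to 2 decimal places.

S_5 = 3.32 * 1.09^5 ≈ 3.32 * 1.5386 ≈ 5.11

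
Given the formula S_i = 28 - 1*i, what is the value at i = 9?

S_9 = 28 + -1*9 = 28 + -9 = 19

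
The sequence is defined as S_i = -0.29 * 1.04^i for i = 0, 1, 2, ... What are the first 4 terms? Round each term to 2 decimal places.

This is a geometric sequence.
i=0: S_0 = -0.29 * 1.04^0 = -0.29
i=1: S_1 = -0.29 * 1.04^1 ≈ -0.3
i=2: S_2 = -0.29 * 1.04^2 ≈ -0.31
i=3: S_3 = -0.29 * 1.04^3 ≈ -0.33
The first 4 terms are: [-0.29, -0.3, -0.31, -0.33]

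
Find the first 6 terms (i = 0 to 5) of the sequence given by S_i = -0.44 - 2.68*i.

This is an arithmetic sequence.
i=0: S_0 = -0.44 + -2.68*0 = -0.44
i=1: S_1 = -0.44 + -2.68*1 = -3.12
i=2: S_2 = -0.44 + -2.68*2 = -5.8
i=3: S_3 = -0.44 + -2.68*3 = -8.48
i=4: S_4 = -0.44 + -2.68*4 = -11.16
i=5: S_5 = -0.44 + -2.68*5 = -13.84
The first 6 terms are: [-0.44, -3.12, -5.8, -8.48, -11.16, -13.84]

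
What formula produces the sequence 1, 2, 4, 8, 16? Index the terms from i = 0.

Check ratios: 2 / 1 = 2.0
Common ratio r = 2.
First term a = 1.
Formula: S_i = 1 * 2^i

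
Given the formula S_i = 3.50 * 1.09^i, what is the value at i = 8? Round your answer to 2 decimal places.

S_8 = 3.5 * 1.09^8 ≈ 3.5 * 1.9926 ≈ 6.97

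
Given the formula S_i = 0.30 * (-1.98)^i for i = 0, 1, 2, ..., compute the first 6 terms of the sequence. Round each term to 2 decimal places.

This is a geometric sequence.
i=0: S_0 = 0.3 * (-1.98)^0 = 0.3
i=1: S_1 = 0.3 * (-1.98)^1 ≈ -0.59
i=2: S_2 = 0.3 * (-1.98)^2 ≈ 1.18
i=3: S_3 = 0.3 * (-1.98)^3 ≈ -2.33
i=4: S_4 = 0.3 * (-1.98)^4 ≈ 4.61
i=5: S_5 = 0.3 * (-1.98)^5 ≈ -9.13
The first 6 terms are: [0.3, -0.59, 1.18, -2.33, 4.61, -9.13]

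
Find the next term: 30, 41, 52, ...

Differences: 41 - 30 = 11
This is an arithmetic sequence with common difference d = 11.
Next term = 52 + 11 = 63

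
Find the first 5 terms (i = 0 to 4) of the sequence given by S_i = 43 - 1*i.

This is an arithmetic sequence.
i=0: S_0 = 43 + -1*0 = 43
i=1: S_1 = 43 + -1*1 = 42
i=2: S_2 = 43 + -1*2 = 41
i=3: S_3 = 43 + -1*3 = 40
i=4: S_4 = 43 + -1*4 = 39
The first 5 terms are: [43, 42, 41, 40, 39]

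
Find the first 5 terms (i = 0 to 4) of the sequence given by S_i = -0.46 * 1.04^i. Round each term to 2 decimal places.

This is a geometric sequence.
i=0: S_0 = -0.46 * 1.04^0 = -0.46
i=1: S_1 = -0.46 * 1.04^1 ≈ -0.48
i=2: S_2 = -0.46 * 1.04^2 ≈ -0.5
i=3: S_3 = -0.46 * 1.04^3 ≈ -0.52
i=4: S_4 = -0.46 * 1.04^4 ≈ -0.54
The first 5 terms are: [-0.46, -0.48, -0.5, -0.52, -0.54]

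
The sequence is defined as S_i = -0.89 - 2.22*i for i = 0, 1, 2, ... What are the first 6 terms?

This is an arithmetic sequence.
i=0: S_0 = -0.89 + -2.22*0 = -0.89
i=1: S_1 = -0.89 + -2.22*1 = -3.11
i=2: S_2 = -0.89 + -2.22*2 = -5.33
i=3: S_3 = -0.89 + -2.22*3 = -7.55
i=4: S_4 = -0.89 + -2.22*4 = -9.77
i=5: S_5 = -0.89 + -2.22*5 = -11.99
The first 6 terms are: [-0.89, -3.11, -5.33, -7.55, -9.77, -11.99]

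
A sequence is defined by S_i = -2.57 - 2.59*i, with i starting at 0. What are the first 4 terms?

This is an arithmetic sequence.
i=0: S_0 = -2.57 + -2.59*0 = -2.57
i=1: S_1 = -2.57 + -2.59*1 = -5.16
i=2: S_2 = -2.57 + -2.59*2 = -7.75
i=3: S_3 = -2.57 + -2.59*3 = -10.34
The first 4 terms are: [-2.57, -5.16, -7.75, -10.34]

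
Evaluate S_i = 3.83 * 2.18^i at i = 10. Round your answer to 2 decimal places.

S_10 = 3.83 * 2.18^10 ≈ 3.83 * 2424.1804 ≈ 9284.61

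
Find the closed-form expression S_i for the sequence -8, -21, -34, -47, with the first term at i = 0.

Check differences: -21 - -8 = -13
-34 - -21 = -13
Common difference d = -13.
First term a = -8.
Formula: S_i = -8 - 13*i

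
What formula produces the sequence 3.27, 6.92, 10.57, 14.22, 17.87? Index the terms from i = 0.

Check differences: 6.92 - 3.27 = 3.65
10.57 - 6.92 = 3.65
Common difference d = 3.65.
First term a = 3.27.
Formula: S_i = 3.27 + 3.65*i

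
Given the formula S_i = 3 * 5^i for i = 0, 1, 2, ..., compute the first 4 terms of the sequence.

This is a geometric sequence.
i=0: S_0 = 3 * 5^0 = 3
i=1: S_1 = 3 * 5^1 = 15
i=2: S_2 = 3 * 5^2 = 75
i=3: S_3 = 3 * 5^3 = 375
The first 4 terms are: [3, 15, 75, 375]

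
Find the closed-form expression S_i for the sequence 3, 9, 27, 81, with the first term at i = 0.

Check ratios: 9 / 3 = 3.0
Common ratio r = 3.
First term a = 3.
Formula: S_i = 3 * 3^i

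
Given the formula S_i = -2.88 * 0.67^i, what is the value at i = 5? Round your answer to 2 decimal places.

S_5 = -2.88 * 0.67^5 ≈ -2.88 * 0.135 ≈ -0.39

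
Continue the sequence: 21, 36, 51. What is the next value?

Differences: 36 - 21 = 15
This is an arithmetic sequence with common difference d = 15.
Next term = 51 + 15 = 66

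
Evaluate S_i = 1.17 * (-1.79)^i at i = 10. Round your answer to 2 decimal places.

S_10 = 1.17 * (-1.79)^10 ≈ 1.17 * 337.6994 ≈ 395.11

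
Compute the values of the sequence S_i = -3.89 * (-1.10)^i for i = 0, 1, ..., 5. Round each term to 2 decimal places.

This is a geometric sequence.
i=0: S_0 = -3.89 * (-1.1)^0 = -3.89
i=1: S_1 = -3.89 * (-1.1)^1 ≈ 4.28
i=2: S_2 = -3.89 * (-1.1)^2 ≈ -4.71
i=3: S_3 = -3.89 * (-1.1)^3 ≈ 5.18
i=4: S_4 = -3.89 * (-1.1)^4 ≈ -5.7
i=5: S_5 = -3.89 * (-1.1)^5 ≈ 6.26
The first 6 terms are: [-3.89, 4.28, -4.71, 5.18, -5.7, 6.26]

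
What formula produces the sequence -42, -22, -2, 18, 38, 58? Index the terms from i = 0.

Check differences: -22 - -42 = 20
-2 - -22 = 20
Common difference d = 20.
First term a = -42.
Formula: S_i = -42 + 20*i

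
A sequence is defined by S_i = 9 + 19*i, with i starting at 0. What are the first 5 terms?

This is an arithmetic sequence.
i=0: S_0 = 9 + 19*0 = 9
i=1: S_1 = 9 + 19*1 = 28
i=2: S_2 = 9 + 19*2 = 47
i=3: S_3 = 9 + 19*3 = 66
i=4: S_4 = 9 + 19*4 = 85
The first 5 terms are: [9, 28, 47, 66, 85]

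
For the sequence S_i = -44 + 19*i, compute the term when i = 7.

S_7 = -44 + 19*7 = -44 + 133 = 89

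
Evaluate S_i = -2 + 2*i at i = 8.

S_8 = -2 + 2*8 = -2 + 16 = 14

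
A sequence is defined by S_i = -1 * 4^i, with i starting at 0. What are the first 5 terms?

This is a geometric sequence.
i=0: S_0 = -1 * 4^0 = -1
i=1: S_1 = -1 * 4^1 = -4
i=2: S_2 = -1 * 4^2 = -16
i=3: S_3 = -1 * 4^3 = -64
i=4: S_4 = -1 * 4^4 = -256
The first 5 terms are: [-1, -4, -16, -64, -256]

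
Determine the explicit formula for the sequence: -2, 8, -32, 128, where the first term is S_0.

Check ratios: 8 / -2 = -4.0
Common ratio r = -4.
First term a = -2.
Formula: S_i = -2 * (-4)^i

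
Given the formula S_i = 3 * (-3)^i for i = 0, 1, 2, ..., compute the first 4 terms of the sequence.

This is a geometric sequence.
i=0: S_0 = 3 * (-3)^0 = 3
i=1: S_1 = 3 * (-3)^1 = -9
i=2: S_2 = 3 * (-3)^2 = 27
i=3: S_3 = 3 * (-3)^3 = -81
The first 4 terms are: [3, -9, 27, -81]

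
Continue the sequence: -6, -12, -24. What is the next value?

Ratios: -12 / -6 = 2.0
This is a geometric sequence with common ratio r = 2.
Next term = -24 * 2 = -48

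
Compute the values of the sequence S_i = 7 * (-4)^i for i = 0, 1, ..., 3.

This is a geometric sequence.
i=0: S_0 = 7 * (-4)^0 = 7
i=1: S_1 = 7 * (-4)^1 = -28
i=2: S_2 = 7 * (-4)^2 = 112
i=3: S_3 = 7 * (-4)^3 = -448
The first 4 terms are: [7, -28, 112, -448]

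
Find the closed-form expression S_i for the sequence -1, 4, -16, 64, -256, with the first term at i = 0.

Check ratios: 4 / -1 = -4.0
Common ratio r = -4.
First term a = -1.
Formula: S_i = -1 * (-4)^i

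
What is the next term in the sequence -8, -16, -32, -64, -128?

Ratios: -16 / -8 = 2.0
This is a geometric sequence with common ratio r = 2.
Next term = -128 * 2 = -256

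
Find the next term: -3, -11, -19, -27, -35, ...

Differences: -11 - -3 = -8
This is an arithmetic sequence with common difference d = -8.
Next term = -35 + -8 = -43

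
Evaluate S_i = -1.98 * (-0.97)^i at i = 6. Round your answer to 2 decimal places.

S_6 = -1.98 * (-0.97)^6 ≈ -1.98 * 0.833 ≈ -1.65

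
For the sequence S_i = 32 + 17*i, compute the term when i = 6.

S_6 = 32 + 17*6 = 32 + 102 = 134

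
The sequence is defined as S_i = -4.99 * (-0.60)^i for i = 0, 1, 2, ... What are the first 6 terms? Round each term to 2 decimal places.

This is a geometric sequence.
i=0: S_0 = -4.99 * (-0.6)^0 = -4.99
i=1: S_1 = -4.99 * (-0.6)^1 ≈ 2.99
i=2: S_2 = -4.99 * (-0.6)^2 ≈ -1.8
i=3: S_3 = -4.99 * (-0.6)^3 ≈ 1.08
i=4: S_4 = -4.99 * (-0.6)^4 ≈ -0.65
i=5: S_5 = -4.99 * (-0.6)^5 ≈ 0.39
The first 6 terms are: [-4.99, 2.99, -1.8, 1.08, -0.65, 0.39]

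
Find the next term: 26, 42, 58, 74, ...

Differences: 42 - 26 = 16
This is an arithmetic sequence with common difference d = 16.
Next term = 74 + 16 = 90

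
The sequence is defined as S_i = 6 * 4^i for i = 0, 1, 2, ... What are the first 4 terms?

This is a geometric sequence.
i=0: S_0 = 6 * 4^0 = 6
i=1: S_1 = 6 * 4^1 = 24
i=2: S_2 = 6 * 4^2 = 96
i=3: S_3 = 6 * 4^3 = 384
The first 4 terms are: [6, 24, 96, 384]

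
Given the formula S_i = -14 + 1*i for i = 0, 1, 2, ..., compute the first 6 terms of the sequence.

This is an arithmetic sequence.
i=0: S_0 = -14 + 1*0 = -14
i=1: S_1 = -14 + 1*1 = -13
i=2: S_2 = -14 + 1*2 = -12
i=3: S_3 = -14 + 1*3 = -11
i=4: S_4 = -14 + 1*4 = -10
i=5: S_5 = -14 + 1*5 = -9
The first 6 terms are: [-14, -13, -12, -11, -10, -9]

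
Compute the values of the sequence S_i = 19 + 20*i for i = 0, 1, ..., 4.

This is an arithmetic sequence.
i=0: S_0 = 19 + 20*0 = 19
i=1: S_1 = 19 + 20*1 = 39
i=2: S_2 = 19 + 20*2 = 59
i=3: S_3 = 19 + 20*3 = 79
i=4: S_4 = 19 + 20*4 = 99
The first 5 terms are: [19, 39, 59, 79, 99]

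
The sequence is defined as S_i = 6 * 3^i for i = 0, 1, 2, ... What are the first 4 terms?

This is a geometric sequence.
i=0: S_0 = 6 * 3^0 = 6
i=1: S_1 = 6 * 3^1 = 18
i=2: S_2 = 6 * 3^2 = 54
i=3: S_3 = 6 * 3^3 = 162
The first 4 terms are: [6, 18, 54, 162]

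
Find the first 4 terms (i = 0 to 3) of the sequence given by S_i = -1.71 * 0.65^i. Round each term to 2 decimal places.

This is a geometric sequence.
i=0: S_0 = -1.71 * 0.65^0 = -1.71
i=1: S_1 = -1.71 * 0.65^1 ≈ -1.11
i=2: S_2 = -1.71 * 0.65^2 ≈ -0.72
i=3: S_3 = -1.71 * 0.65^3 ≈ -0.47
The first 4 terms are: [-1.71, -1.11, -0.72, -0.47]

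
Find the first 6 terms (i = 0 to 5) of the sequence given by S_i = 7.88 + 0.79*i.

This is an arithmetic sequence.
i=0: S_0 = 7.88 + 0.79*0 = 7.88
i=1: S_1 = 7.88 + 0.79*1 = 8.67
i=2: S_2 = 7.88 + 0.79*2 = 9.46
i=3: S_3 = 7.88 + 0.79*3 = 10.25
i=4: S_4 = 7.88 + 0.79*4 = 11.04
i=5: S_5 = 7.88 + 0.79*5 = 11.83
The first 6 terms are: [7.88, 8.67, 9.46, 10.25, 11.04, 11.83]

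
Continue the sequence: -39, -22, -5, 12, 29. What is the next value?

Differences: -22 - -39 = 17
This is an arithmetic sequence with common difference d = 17.
Next term = 29 + 17 = 46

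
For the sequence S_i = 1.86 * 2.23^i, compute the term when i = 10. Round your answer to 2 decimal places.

S_10 = 1.86 * 2.23^10 ≈ 1.86 * 3041.2256 ≈ 5656.68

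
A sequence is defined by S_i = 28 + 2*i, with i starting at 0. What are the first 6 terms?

This is an arithmetic sequence.
i=0: S_0 = 28 + 2*0 = 28
i=1: S_1 = 28 + 2*1 = 30
i=2: S_2 = 28 + 2*2 = 32
i=3: S_3 = 28 + 2*3 = 34
i=4: S_4 = 28 + 2*4 = 36
i=5: S_5 = 28 + 2*5 = 38
The first 6 terms are: [28, 30, 32, 34, 36, 38]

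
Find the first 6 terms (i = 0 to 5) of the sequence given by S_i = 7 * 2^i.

This is a geometric sequence.
i=0: S_0 = 7 * 2^0 = 7
i=1: S_1 = 7 * 2^1 = 14
i=2: S_2 = 7 * 2^2 = 28
i=3: S_3 = 7 * 2^3 = 56
i=4: S_4 = 7 * 2^4 = 112
i=5: S_5 = 7 * 2^5 = 224
The first 6 terms are: [7, 14, 28, 56, 112, 224]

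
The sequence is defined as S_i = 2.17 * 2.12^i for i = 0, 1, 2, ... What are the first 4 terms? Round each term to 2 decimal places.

This is a geometric sequence.
i=0: S_0 = 2.17 * 2.12^0 = 2.17
i=1: S_1 = 2.17 * 2.12^1 ≈ 4.6
i=2: S_2 = 2.17 * 2.12^2 ≈ 9.75
i=3: S_3 = 2.17 * 2.12^3 ≈ 20.68
The first 4 terms are: [2.17, 4.6, 9.75, 20.68]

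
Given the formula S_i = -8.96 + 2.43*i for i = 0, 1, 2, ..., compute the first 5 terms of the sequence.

This is an arithmetic sequence.
i=0: S_0 = -8.96 + 2.43*0 = -8.96
i=1: S_1 = -8.96 + 2.43*1 = -6.53
i=2: S_2 = -8.96 + 2.43*2 = -4.1
i=3: S_3 = -8.96 + 2.43*3 = -1.67
i=4: S_4 = -8.96 + 2.43*4 = 0.76
The first 5 terms are: [-8.96, -6.53, -4.1, -1.67, 0.76]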